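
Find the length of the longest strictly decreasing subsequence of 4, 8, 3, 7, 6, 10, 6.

3

Let dp[i] be the longest decreasing subsequence ending at position i. Then dp = [1, 1, 2, 2, 3, 1, 3].
The maximum is 3; one witness is 8, 7, 6 at positions 2,4,5.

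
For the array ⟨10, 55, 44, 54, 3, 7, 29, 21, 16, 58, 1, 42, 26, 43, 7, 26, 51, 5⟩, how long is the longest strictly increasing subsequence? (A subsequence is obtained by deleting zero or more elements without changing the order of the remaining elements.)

Scanning left to right, the best length ending at each element is: 10→1, 55→2, 44→2, 54→3, 3→1, 7→2, 29→3, 21→3, 16→3, 58→4, 1→1, 42→4, 26→4, 43→5, 7→2, 26→4, 51→6, 5→2.
So the longest increasing subsequence has length 6, e.g. 3, 7, 29, 42, 43, 51.

6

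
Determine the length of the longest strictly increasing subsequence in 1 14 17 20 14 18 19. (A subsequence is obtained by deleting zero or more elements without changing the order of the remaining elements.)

5

Scanning left to right, the best length ending at each element is: 1→1, 14→2, 17→3, 20→4, 14→2, 18→4, 19→5.
So the longest increasing subsequence has length 5, e.g. 1, 14, 17, 18, 19.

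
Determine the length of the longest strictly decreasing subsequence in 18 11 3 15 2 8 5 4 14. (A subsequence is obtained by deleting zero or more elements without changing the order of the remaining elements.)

Scanning left to right, the best length ending at each element is: 18→1, 11→2, 3→3, 15→2, 2→4, 8→3, 5→4, 4→5, 14→3.
So the longest decreasing subsequence has length 5, e.g. 18, 11, 8, 5, 4.

5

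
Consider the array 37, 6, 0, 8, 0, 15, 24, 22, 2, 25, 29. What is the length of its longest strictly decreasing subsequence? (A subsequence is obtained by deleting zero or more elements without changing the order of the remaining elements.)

4

Scanning left to right, the best length ending at each element is: 37→1, 6→2, 0→3, 8→2, 0→3, 15→2, 24→2, 22→3, 2→4, 25→2, 29→2.
So the longest decreasing subsequence has length 4, e.g. 37, 24, 22, 2.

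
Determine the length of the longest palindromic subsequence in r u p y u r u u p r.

7

One longest palindromic subsequence is rpuuupr (positions 1,3,5,7,8,9,10); it reads the same forward and backward, and the interval DP gives dp[1][10] = 7.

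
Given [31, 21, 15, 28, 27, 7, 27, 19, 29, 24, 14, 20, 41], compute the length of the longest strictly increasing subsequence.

Scanning left to right, the best length ending at each element is: 31→1, 21→1, 15→1, 28→2, 27→2, 7→1, 27→2, 19→2, 29→3, 24→3, 14→2, 20→3, 41→4.
So the longest increasing subsequence has length 4, e.g. 21, 28, 29, 41.

4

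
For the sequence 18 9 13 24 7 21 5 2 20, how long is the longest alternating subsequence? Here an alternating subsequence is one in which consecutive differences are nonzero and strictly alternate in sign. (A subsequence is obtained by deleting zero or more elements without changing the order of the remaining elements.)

A longest alternating subsequence is 18, 9, 13, 7, 21, 5, 20 (positions 1,2,3,5,6,7,9); its 6 consecutive differences strictly alternate in sign, and length 7 is optimal.

7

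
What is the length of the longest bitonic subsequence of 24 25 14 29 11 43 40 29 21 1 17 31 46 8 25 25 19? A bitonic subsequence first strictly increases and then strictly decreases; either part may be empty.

9

Let inc[i] be the LIS ending at i and dec[i] the longest strictly decreasing subsequence starting at i. inc = [1, 2, 1, 3, 1, 4, 4, 3, 2, 1, 2, 4, 5, 2, 3, 3, 3], dec = [4, 4, 3, 4, 2, 6, 5, 4, 3, 1, 2, 3, 3, 1, 2, 2, 1].
max_i inc[i]+dec[i]−1 = 9, with one witness 24, 25, 29, 43, 40, 29, 21, 17, 8.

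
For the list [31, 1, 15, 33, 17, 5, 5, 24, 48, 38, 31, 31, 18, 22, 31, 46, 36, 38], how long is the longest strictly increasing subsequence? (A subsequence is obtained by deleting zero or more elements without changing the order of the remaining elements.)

8

Scanning left to right, the best length ending at each element is: 31→1, 1→1, 15→2, 33→3, 17→3, 5→2, 5→2, 24→4, 48→5, 38→5, 31→5, 31→5, 18→4, 22→5, 31→6, 46→7, 36→7, 38→8.
So the longest increasing subsequence has length 8, e.g. 1, 15, 17, 18, 22, 31, 36, 38.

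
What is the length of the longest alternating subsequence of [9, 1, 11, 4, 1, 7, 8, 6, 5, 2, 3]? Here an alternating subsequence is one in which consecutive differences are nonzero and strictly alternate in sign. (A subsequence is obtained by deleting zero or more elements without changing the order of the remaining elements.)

7

Track the best alternating length ending on an up-step vs a down-step at each position: up/down = 1/1, 1/2, 3/1, 3/4, 1/4, 5/4, 5/4, 5/6, 5/6, 5/6, 7/6.
The maximum over both is 7; one such subsequence is 9, 1, 11, 4, 7, 2, 3.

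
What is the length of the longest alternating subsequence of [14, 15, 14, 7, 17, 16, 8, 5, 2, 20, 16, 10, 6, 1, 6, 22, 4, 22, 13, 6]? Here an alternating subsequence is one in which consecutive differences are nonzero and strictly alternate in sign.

Track the best alternating length ending on an up-step vs a down-step at each position: up/down = 1/1, 2/1, 1/3, 1/3, 4/1, 4/5, 4/5, 1/5, 1/5, 6/1, 6/7, 6/7, 6/7, 1/7, 8/7, 8/1, 8/9, 10/1, 10/11, 10/11.
The maximum over both is 11; one such subsequence is 14, 15, 14, 17, 16, 20, 1, 6, 4, 22, 13.

11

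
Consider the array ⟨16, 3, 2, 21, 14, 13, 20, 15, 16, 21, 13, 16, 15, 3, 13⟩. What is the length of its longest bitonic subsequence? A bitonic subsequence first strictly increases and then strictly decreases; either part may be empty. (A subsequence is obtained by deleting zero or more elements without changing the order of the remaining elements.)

8

One longest bitonic subsequence is 3, 14, 15, 16, 21, 16, 15, 13 (positions 2,5,8,9,10,12,13,15): it rises to 21 then falls. Length 8 is optimal.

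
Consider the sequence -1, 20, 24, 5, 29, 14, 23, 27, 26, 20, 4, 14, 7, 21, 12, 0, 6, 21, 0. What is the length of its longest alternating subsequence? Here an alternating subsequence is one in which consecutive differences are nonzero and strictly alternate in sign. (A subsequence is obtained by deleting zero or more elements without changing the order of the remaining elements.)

13

A longest alternating subsequence is -1, 20, 5, 29, 14, 23, 4, 14, 7, 21, 0, 6, 0 (positions 1,2,4,5,6,7,11,12,13,14,16,17,19); its 12 consecutive differences strictly alternate in sign, and length 13 is optimal.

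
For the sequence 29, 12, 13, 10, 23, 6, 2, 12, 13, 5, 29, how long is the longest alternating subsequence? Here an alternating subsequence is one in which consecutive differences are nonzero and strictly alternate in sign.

A longest alternating subsequence is 29, 12, 13, 10, 23, 6, 12, 5, 29 (positions 1,2,3,4,5,6,8,10,11); its 8 consecutive differences strictly alternate in sign, and length 9 is optimal.

9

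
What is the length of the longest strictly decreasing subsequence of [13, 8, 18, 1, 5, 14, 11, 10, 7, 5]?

Scanning left to right, the best length ending at each element is: 13→1, 8→2, 18→1, 1→3, 5→3, 14→2, 11→3, 10→4, 7→5, 5→6.
So the longest decreasing subsequence has length 6, e.g. 18, 14, 11, 10, 7, 5.

6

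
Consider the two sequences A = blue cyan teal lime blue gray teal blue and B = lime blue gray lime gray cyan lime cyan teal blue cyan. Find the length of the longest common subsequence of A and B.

Backtracking the LCS table gives one alignment: blue (A1,B2) → cyan (A2,B6) → lime (A4,B7) → teal (A7,B9) → blue (A8,B10).
So the longest common subsequence has length 5.

5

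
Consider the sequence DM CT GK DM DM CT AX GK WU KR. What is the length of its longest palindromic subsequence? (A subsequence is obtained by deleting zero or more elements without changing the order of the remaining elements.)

4

One longest palindromic subsequence is GK DM DM GK (positions 3,4,5,8); it reads the same forward and backward, and the interval DP gives dp[1][10] = 4.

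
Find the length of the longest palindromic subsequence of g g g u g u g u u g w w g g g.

11

Using dp[i][j] = 2 + dp[i+1][j−1] if the ends match, else max(dp[i+1][j], dp[i][j−1]):
dp[1][15] = 11. A witness is gggguuugggg at positions 1,2,3,5,6,8,9,10,13,14,15.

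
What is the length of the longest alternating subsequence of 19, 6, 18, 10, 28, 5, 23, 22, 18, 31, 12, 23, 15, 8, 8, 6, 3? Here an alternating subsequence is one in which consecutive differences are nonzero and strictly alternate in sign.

Track the best alternating length ending on an up-step vs a down-step at each position: up/down = 1/1, 1/2, 3/2, 3/4, 5/1, 1/6, 7/6, 7/8, 7/8, 9/1, 7/10, 11/10, 11/12, 7/12, 7/12, 7/12, 1/12.
The maximum over both is 12; one such subsequence is 19, 6, 18, 10, 28, 5, 23, 22, 31, 12, 23, 15.

12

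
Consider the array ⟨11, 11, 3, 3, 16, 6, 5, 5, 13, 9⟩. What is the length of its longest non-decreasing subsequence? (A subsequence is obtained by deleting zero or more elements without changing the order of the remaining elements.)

Scanning left to right, the best length ending at each element is: 11→1, 11→2, 3→1, 3→2, 16→3, 6→3, 5→3, 5→4, 13→5, 9→5.
So the longest non-decreasing subsequence has length 5, e.g. 3, 3, 5, 5, 13.

5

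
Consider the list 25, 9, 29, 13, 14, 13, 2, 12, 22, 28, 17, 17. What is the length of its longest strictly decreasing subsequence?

4

Scanning left to right, the best length ending at each element is: 25→1, 9→2, 29→1, 13→2, 14→2, 13→3, 2→4, 12→4, 22→2, 28→2, 17→3, 17→3.
So the longest decreasing subsequence has length 4, e.g. 25, 14, 13, 2.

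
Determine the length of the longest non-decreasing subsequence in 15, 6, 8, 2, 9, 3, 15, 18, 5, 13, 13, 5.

5

One longest non-decreasing subsequence is 6, 8, 9, 15, 18 (positions 2,3,5,7,8), of length 5; no longer one exists.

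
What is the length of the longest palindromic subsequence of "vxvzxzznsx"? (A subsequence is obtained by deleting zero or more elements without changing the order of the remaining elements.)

One longest palindromic subsequence is xzzzx (positions 2,4,6,7,10); it reads the same forward and backward, and the interval DP gives dp[1][10] = 5.

5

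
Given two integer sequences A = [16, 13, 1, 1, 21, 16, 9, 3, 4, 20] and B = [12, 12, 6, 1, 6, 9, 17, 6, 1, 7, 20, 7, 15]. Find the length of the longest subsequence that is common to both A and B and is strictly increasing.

For each value that appears in both, track the longest common increasing run ending there.
The best achievable length is 3; one witness is 1, 9, 20 (A-positions 3,7,10, B-positions 4,6,11).

3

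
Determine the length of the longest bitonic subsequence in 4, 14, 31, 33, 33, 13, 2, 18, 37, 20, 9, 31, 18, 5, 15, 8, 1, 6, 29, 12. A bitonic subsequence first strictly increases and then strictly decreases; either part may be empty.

10

Let inc[i] be the LIS ending at i and dec[i] the longest strictly decreasing subsequence starting at i. inc = [1, 2, 3, 4, 4, 2, 1, 3, 5, 4, 2, 5, 3, 2, 3, 3, 1, 3, 5, 4], dec = [3, 5, 6, 6, 6, 4, 2, 4, 6, 5, 3, 5, 4, 2, 3, 2, 1, 1, 2, 1].
max_i inc[i]+dec[i]−1 = 10, with one witness 4, 14, 31, 33, 37, 31, 18, 15, 8, 6.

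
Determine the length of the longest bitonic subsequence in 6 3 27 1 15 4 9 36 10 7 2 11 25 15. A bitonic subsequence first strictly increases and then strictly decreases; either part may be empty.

7

Let inc[i] be the LIS ending at i and dec[i] the longest strictly decreasing subsequence starting at i. inc = [1, 1, 2, 1, 2, 2, 3, 4, 4, 3, 2, 5, 6, 6], dec = [3, 2, 5, 1, 4, 2, 3, 4, 3, 2, 1, 1, 2, 1].
max_i inc[i]+dec[i]−1 = 7, with one witness 3, 4, 9, 36, 10, 7, 2.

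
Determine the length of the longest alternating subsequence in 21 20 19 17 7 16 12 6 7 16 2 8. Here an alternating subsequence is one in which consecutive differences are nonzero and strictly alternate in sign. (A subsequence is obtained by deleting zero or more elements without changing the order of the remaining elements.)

A longest alternating subsequence is 21, 7, 16, 6, 7, 2, 8 (positions 1,5,6,8,9,11,12); its 6 consecutive differences strictly alternate in sign, and length 7 is optimal.

7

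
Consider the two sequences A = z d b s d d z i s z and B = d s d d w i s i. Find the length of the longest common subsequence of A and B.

A longest common subsequence is dsddis (length 6); the LCS DP confirms no longer common subsequence exists.

6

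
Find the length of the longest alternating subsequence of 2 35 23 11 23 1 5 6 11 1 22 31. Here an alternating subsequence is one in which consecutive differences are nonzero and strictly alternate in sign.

Track the best alternating length ending on an up-step vs a down-step at each position: up/down = 1/1, 2/1, 2/3, 2/3, 4/3, 1/5, 6/5, 6/5, 6/5, 1/7, 8/5, 8/3.
The maximum over both is 8; one such subsequence is 2, 35, 11, 23, 1, 5, 1, 22.

8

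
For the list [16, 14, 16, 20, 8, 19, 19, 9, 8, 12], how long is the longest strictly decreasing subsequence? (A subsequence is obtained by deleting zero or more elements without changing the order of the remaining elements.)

4

Scanning left to right, the best length ending at each element is: 16→1, 14→2, 16→1, 20→1, 8→3, 19→2, 19→2, 9→3, 8→4, 12→3.
So the longest decreasing subsequence has length 4, e.g. 16, 14, 9, 8.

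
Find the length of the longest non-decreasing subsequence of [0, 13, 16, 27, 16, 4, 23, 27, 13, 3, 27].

7

Scanning left to right, the best length ending at each element is: 0→1, 13→2, 16→3, 27→4, 16→4, 4→2, 23→5, 27→6, 13→3, 3→2, 27→7.
So the longest non-decreasing subsequence has length 7, e.g. 0, 13, 16, 16, 23, 27, 27.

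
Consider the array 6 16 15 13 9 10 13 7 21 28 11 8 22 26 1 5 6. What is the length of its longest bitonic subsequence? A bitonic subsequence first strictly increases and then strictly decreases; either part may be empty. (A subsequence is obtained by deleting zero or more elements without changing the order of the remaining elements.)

9

One longest bitonic subsequence is 6, 9, 10, 13, 21, 28, 11, 8, 6 (positions 1,5,6,7,9,10,11,12,17): it rises to 28 then falls. Length 9 is optimal.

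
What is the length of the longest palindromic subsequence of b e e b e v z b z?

One longest palindromic subsequence is bebeb (positions 1,3,4,5,8); it reads the same forward and backward, and the interval DP gives dp[1][9] = 5.

5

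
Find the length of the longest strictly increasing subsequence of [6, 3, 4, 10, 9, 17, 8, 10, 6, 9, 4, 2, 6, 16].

One longest increasing subsequence is 3, 4, 9, 10, 16 (positions 2,3,5,8,14), of length 5; no longer one exists.

5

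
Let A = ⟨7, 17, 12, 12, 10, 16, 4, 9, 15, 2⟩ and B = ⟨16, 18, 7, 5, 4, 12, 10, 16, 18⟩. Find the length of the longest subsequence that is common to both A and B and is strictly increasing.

For each value that appears in both, track the longest common increasing run ending there.
The best achievable length is 3; one witness is 7, 12, 16 (A-positions 1,3,6, B-positions 3,6,8).

3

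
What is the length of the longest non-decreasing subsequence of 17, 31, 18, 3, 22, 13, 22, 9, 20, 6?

Let dp[i] be the longest non-decreasing subsequence ending at position i. Then dp = [1, 2, 2, 1, 3, 2, 4, 2, 3, 2].
The maximum is 4; one witness is 17, 18, 22, 22 at positions 1,3,5,7.

4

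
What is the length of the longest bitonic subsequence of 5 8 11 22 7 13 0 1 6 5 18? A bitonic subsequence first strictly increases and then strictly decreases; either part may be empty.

7

One longest bitonic subsequence is 5, 8, 11, 22, 13, 6, 5 (positions 1,2,3,4,6,9,10): it rises to 22 then falls. Length 7 is optimal.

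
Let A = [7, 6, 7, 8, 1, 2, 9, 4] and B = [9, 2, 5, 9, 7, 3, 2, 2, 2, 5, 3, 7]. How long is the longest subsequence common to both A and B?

2

A longest common subsequence is 7, 7 (length 2); the LCS DP confirms no longer common subsequence exists.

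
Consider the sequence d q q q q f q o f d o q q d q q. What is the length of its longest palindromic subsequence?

Using dp[i][j] = 2 + dp[i+1][j−1] if the ends match, else max(dp[i+1][j], dp[i][j−1]):
dp[1][16] = 11. A witness is qqqqodoqqqq at positions 2,3,5,7,8,10,11,12,13,15,16.

11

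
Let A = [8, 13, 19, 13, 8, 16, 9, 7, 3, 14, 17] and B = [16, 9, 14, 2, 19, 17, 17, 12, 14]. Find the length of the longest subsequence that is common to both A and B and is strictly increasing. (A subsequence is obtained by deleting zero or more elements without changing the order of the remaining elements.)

3

For each value that appears in both, track the longest common increasing run ending there.
The best achievable length is 3; one witness is 9, 14, 17 (A-positions 7,10,11, B-positions 2,3,6).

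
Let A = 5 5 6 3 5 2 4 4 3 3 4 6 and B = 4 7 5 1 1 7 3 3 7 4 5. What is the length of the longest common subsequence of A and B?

4

Backtracking the LCS table gives one alignment: 5 (A1,B3) → 3 (A4,B7) → 3 (A9,B8) → 4 (A11,B10).
So the longest common subsequence has length 4.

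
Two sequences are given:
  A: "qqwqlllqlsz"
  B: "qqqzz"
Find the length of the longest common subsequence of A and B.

4

Backtracking the LCS table gives one alignment: q (A1,B1) → q (A2,B2) → q (A4,B3) → z (A11,B5).
So the longest common subsequence has length 4.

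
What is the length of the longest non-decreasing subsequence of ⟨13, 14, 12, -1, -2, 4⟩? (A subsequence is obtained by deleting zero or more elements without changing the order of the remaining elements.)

2

Scanning left to right, the best length ending at each element is: 13→1, 14→2, 12→1, -1→1, -2→1, 4→2.
So the longest non-decreasing subsequence has length 2, e.g. 13, 14.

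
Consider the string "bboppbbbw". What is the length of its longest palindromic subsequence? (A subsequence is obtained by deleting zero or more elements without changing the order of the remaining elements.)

One longest palindromic subsequence is bbppbb (positions 1,2,4,5,7,8); it reads the same forward and backward, and the interval DP gives dp[1][9] = 6.

6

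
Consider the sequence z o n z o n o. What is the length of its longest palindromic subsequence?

5

Using dp[i][j] = 2 + dp[i+1][j−1] if the ends match, else max(dp[i+1][j], dp[i][j−1]):
dp[1][7] = 5. A witness is onono at positions 2,3,5,6,7.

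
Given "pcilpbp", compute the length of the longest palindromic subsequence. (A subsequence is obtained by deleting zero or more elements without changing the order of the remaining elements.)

One longest palindromic subsequence is pbp (positions 1,6,7); it reads the same forward and backward, and the interval DP gives dp[1][7] = 3.

3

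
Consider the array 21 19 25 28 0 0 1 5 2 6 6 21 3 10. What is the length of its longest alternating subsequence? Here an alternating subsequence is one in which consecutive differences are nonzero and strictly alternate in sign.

A longest alternating subsequence is 21, 19, 25, 0, 5, 2, 6, 3, 10 (positions 1,2,3,5,8,9,10,13,14); its 8 consecutive differences strictly alternate in sign, and length 9 is optimal.

9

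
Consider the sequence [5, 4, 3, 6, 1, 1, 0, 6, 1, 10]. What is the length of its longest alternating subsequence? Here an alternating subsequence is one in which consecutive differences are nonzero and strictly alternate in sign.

Track the best alternating length ending on an up-step vs a down-step at each position: up/down = 1/1, 1/2, 1/2, 3/1, 1/4, 1/4, 1/4, 5/1, 5/6, 7/1.
The maximum over both is 7; one such subsequence is 5, 4, 6, 1, 6, 1, 10.

7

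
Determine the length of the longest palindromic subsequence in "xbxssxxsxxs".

One longest palindromic subsequence is xxsxxsxx (positions 1,3,4,6,7,8,9,10); it reads the same forward and backward, and the interval DP gives dp[1][11] = 8.

8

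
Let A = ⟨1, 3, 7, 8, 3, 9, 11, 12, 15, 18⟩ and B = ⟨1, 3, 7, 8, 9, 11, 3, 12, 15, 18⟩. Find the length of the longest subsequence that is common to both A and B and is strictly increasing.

A longest common strictly increasing subsequence is 1, 3, 7, 8, 9, 11, 12, 15, 18 (length 9); it appears in order in both A and B, and no longer such subsequence exists.

9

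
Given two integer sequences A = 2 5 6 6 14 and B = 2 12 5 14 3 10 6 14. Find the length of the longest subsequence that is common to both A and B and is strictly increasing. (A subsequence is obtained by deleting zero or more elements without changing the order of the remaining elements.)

A longest common strictly increasing subsequence is 2, 5, 6, 14 (length 4); it appears in order in both A and B, and no longer such subsequence exists.

4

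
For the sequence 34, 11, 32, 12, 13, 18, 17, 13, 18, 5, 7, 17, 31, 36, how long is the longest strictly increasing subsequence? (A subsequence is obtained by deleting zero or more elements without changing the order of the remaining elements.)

Let dp[i] be the longest increasing subsequence ending at position i. Then dp = [1, 1, 2, 2, 3, 4, 4, 3, 5, 1, 2, 4, 6, 7].
The maximum is 7; one witness is 11, 12, 13, 17, 18, 31, 36 at positions 2,4,5,7,9,13,14.

7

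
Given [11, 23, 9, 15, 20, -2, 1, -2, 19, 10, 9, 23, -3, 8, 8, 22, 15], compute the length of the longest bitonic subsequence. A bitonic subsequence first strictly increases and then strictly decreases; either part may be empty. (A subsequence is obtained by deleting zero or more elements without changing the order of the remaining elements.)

One longest bitonic subsequence is 11, 23, 20, 19, 10, 9, 8 (positions 1,2,5,9,10,11,15): it rises to 23 then falls. Length 7 is optimal.

7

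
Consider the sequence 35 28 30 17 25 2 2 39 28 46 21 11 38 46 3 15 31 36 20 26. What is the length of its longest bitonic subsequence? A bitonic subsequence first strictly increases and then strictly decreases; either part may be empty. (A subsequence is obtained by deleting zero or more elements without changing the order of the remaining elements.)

Let inc[i] be the LIS ending at i and dec[i] the longest strictly decreasing subsequence starting at i. inc = [1, 1, 2, 1, 2, 1, 1, 3, 3, 4, 2, 2, 4, 5, 2, 3, 4, 5, 4, 5], dec = [6, 5, 5, 3, 4, 1, 1, 5, 4, 4, 3, 2, 3, 3, 1, 1, 2, 2, 1, 1].
max_i inc[i]+dec[i]−1 = 7, with one witness 28, 30, 39, 28, 21, 11, 3.

7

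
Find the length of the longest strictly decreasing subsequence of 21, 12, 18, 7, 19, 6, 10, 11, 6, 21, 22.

4

One longest decreasing subsequence is 21, 12, 7, 6 (positions 1,2,4,6), of length 4; no longer one exists.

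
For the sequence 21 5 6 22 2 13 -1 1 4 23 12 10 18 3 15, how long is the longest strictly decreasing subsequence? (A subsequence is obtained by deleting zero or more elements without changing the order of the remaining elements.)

Let dp[i] be the longest decreasing subsequence ending at position i. Then dp = [1, 2, 2, 1, 3, 2, 4, 4, 3, 1, 3, 4, 2, 5, 3].
The maximum is 5; one witness is 21, 13, 12, 10, 3 at positions 1,6,11,12,14.

5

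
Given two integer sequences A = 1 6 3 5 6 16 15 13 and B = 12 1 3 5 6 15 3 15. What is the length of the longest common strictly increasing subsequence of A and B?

For each value that appears in both, track the longest common increasing run ending there.
The best achievable length is 5; one witness is 1, 3, 5, 6, 15 (A-positions 1,3,4,5,7, B-positions 2,3,4,5,6).

5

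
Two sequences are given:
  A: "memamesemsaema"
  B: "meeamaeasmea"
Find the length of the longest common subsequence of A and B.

A longest common subsequence is memaesmea (length 9); the LCS DP confirms no longer common subsequence exists.

9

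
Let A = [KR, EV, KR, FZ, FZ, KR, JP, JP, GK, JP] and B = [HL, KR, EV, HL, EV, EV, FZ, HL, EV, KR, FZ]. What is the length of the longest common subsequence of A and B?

A longest common subsequence is KR, EV, KR, FZ (length 4); the LCS DP confirms no longer common subsequence exists.

4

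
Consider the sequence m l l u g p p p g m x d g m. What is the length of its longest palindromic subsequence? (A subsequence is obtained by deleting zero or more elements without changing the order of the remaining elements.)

One longest palindromic subsequence is mgpppgm (positions 1,5,6,7,8,13,14); it reads the same forward and backward, and the interval DP gives dp[1][14] = 7.

7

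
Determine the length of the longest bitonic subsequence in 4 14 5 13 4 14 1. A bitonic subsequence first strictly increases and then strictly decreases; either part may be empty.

5

One longest bitonic subsequence is 4, 14, 13, 4, 1 (positions 1,2,4,5,7): it rises to 14 then falls. Length 5 is optimal.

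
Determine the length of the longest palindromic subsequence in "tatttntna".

6

One longest palindromic subsequence is atttta (positions 2,3,4,5,7,9); it reads the same forward and backward, and the interval DP gives dp[1][9] = 6.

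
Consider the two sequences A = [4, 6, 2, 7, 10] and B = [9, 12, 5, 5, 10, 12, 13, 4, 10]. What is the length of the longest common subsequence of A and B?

2

A longest common subsequence is 4, 10 (length 2); the LCS DP confirms no longer common subsequence exists.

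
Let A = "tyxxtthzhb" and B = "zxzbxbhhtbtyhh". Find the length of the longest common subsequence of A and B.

Backtracking the LCS table gives one alignment: x (A3,B2) → x (A4,B5) → t (A5,B9) → t (A6,B11) → h (A7,B13) → h (A9,B14).
So the longest common subsequence has length 6.

6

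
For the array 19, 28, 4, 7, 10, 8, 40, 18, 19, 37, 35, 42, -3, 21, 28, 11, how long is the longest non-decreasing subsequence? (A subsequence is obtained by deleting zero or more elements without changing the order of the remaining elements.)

7

Let dp[i] be the longest non-decreasing subsequence ending at position i. Then dp = [1, 2, 1, 2, 3, 3, 4, 4, 5, 6, 6, 7, 1, 6, 7, 4].
The maximum is 7; one witness is 4, 7, 10, 18, 19, 37, 42 at positions 3,4,5,8,9,10,12.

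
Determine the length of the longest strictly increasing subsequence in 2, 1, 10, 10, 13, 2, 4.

3

Scanning left to right, the best length ending at each element is: 2→1, 1→1, 10→2, 10→2, 13→3, 2→2, 4→3.
So the longest increasing subsequence has length 3, e.g. 2, 10, 13.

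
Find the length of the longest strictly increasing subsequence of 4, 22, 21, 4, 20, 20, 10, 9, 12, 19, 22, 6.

Scanning left to right, the best length ending at each element is: 4→1, 22→2, 21→2, 4→1, 20→2, 20→2, 10→2, 9→2, 12→3, 19→4, 22→5, 6→2.
So the longest increasing subsequence has length 5, e.g. 4, 10, 12, 19, 22.

5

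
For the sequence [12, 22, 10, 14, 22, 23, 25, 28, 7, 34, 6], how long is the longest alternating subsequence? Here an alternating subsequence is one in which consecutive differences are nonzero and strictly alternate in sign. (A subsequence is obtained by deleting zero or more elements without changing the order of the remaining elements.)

A longest alternating subsequence is 12, 22, 10, 14, 7, 34, 6 (positions 1,2,3,4,9,10,11); its 6 consecutive differences strictly alternate in sign, and length 7 is optimal.

7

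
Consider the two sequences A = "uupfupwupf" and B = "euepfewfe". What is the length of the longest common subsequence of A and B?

5

Backtracking the LCS table gives one alignment: u (A1,B2) → p (A3,B4) → f (A4,B5) → w (A7,B7) → f (A10,B8).
So the longest common subsequence has length 5.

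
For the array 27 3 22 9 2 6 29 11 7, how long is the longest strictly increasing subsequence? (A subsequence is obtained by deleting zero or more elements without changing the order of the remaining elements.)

Scanning left to right, the best length ending at each element is: 27→1, 3→1, 22→2, 9→2, 2→1, 6→2, 29→3, 11→3, 7→3.
So the longest increasing subsequence has length 3, e.g. 3, 22, 29.

3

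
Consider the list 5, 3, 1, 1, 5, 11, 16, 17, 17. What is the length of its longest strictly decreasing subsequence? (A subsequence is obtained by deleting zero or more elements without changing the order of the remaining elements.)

3

Scanning left to right, the best length ending at each element is: 5→1, 3→2, 1→3, 1→3, 5→1, 11→1, 16→1, 17→1, 17→1.
So the longest decreasing subsequence has length 3, e.g. 5, 3, 1.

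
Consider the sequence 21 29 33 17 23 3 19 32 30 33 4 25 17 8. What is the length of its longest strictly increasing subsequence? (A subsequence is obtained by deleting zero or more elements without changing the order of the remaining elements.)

Let dp[i] be the longest increasing subsequence ending at position i. Then dp = [1, 2, 3, 1, 2, 1, 2, 3, 3, 4, 2, 3, 3, 3].
The maximum is 4; one witness is 21, 29, 32, 33 at positions 1,2,8,10.

4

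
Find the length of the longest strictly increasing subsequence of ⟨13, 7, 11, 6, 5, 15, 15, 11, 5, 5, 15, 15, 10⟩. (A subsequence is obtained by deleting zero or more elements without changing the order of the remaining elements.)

3

One longest increasing subsequence is 7, 11, 15 (positions 2,3,6), of length 3; no longer one exists.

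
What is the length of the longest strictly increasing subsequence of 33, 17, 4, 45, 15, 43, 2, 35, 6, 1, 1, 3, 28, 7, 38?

4

Scanning left to right, the best length ending at each element is: 33→1, 17→1, 4→1, 45→2, 15→2, 43→3, 2→1, 35→3, 6→2, 1→1, 1→1, 3→2, 28→3, 7→3, 38→4.
So the longest increasing subsequence has length 4, e.g. 4, 15, 35, 38.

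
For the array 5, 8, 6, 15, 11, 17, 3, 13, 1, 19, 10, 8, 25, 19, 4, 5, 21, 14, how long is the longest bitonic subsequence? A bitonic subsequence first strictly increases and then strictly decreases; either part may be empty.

One longest bitonic subsequence is 5, 8, 15, 17, 13, 10, 8, 5 (positions 1,2,4,6,8,11,12,16): it rises to 17 then falls. Length 8 is optimal.

8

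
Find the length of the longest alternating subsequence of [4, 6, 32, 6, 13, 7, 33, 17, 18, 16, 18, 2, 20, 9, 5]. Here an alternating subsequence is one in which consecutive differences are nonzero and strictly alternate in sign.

13

Track the best alternating length ending on an up-step vs a down-step at each position: up/down = 1/1, 2/1, 2/1, 2/3, 4/3, 4/5, 6/1, 6/7, 8/7, 6/9, 10/7, 1/11, 12/7, 12/13, 12/13.
The maximum over both is 13; one such subsequence is 4, 32, 6, 13, 7, 33, 17, 18, 16, 18, 2, 20, 9.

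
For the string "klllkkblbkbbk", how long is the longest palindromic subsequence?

7

One longest palindromic subsequence is kbbkbbk (positions 1,7,9,10,11,12,13); it reads the same forward and backward, and the interval DP gives dp[1][13] = 7.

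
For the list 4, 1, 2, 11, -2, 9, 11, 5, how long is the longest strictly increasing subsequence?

Let dp[i] be the longest increasing subsequence ending at position i. Then dp = [1, 1, 2, 3, 1, 3, 4, 3].
The maximum is 4; one witness is 1, 2, 9, 11 at positions 2,3,6,7.

4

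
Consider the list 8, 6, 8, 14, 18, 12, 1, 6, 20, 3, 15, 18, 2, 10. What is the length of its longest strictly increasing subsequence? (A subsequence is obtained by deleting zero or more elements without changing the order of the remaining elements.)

One longest increasing subsequence is 6, 8, 14, 18, 20 (positions 2,3,4,5,9), of length 5; no longer one exists.

5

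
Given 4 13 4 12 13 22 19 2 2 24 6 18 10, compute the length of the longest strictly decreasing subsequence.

4

One longest decreasing subsequence is 22, 19, 18, 10 (positions 6,7,12,13), of length 4; no longer one exists.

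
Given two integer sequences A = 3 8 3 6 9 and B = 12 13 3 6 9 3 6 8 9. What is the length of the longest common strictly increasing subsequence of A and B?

For each value that appears in both, track the longest common increasing run ending there.
The best achievable length is 3; one witness is 3, 6, 9 (A-positions 1,4,5, B-positions 3,4,5).

3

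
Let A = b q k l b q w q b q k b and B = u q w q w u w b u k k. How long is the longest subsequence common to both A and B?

5

A longest common subsequence is qqwbk (length 5); the LCS DP confirms no longer common subsequence exists.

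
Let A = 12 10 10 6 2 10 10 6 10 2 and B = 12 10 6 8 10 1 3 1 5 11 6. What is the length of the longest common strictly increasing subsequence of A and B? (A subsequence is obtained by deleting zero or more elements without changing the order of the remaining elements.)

A longest common strictly increasing subsequence is 6, 10 (length 2); it appears in order in both A and B, and no longer such subsequence exists.

2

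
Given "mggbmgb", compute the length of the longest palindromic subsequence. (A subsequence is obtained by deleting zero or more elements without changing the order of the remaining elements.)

Using dp[i][j] = 2 + dp[i+1][j−1] if the ends match, else max(dp[i+1][j], dp[i][j−1]):
dp[1][7] = 4. A witness is mggm at positions 1,2,3,5.

4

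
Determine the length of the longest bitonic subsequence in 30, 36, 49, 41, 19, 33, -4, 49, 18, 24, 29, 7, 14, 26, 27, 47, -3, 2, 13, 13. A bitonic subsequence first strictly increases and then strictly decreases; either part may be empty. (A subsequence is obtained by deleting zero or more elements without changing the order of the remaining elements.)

8

Let inc[i] be the LIS ending at i and dec[i] the longest strictly decreasing subsequence starting at i. inc = [1, 2, 3, 3, 1, 2, 1, 4, 2, 3, 4, 2, 3, 4, 5, 6, 2, 3, 4, 4], dec = [5, 5, 6, 5, 4, 4, 1, 4, 3, 3, 3, 2, 2, 2, 2, 2, 1, 1, 1, 1].
max_i inc[i]+dec[i]−1 = 8, with one witness 30, 36, 49, 41, 33, 29, 27, 13.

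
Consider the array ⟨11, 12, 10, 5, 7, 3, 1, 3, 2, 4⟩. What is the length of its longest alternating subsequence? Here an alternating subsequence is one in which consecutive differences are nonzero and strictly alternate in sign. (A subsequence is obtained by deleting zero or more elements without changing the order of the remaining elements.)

8

Track the best alternating length ending on an up-step vs a down-step at each position: up/down = 1/1, 2/1, 1/3, 1/3, 4/3, 1/5, 1/5, 6/5, 6/7, 8/5.
The maximum over both is 8; one such subsequence is 11, 12, 5, 7, 1, 3, 2, 4.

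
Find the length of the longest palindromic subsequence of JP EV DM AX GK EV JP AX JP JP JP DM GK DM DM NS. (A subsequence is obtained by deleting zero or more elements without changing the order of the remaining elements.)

8

One longest palindromic subsequence is DM GK JP JP JP JP GK DM (positions 3,5,7,9,10,11,13,15); it reads the same forward and backward, and the interval DP gives dp[1][16] = 8.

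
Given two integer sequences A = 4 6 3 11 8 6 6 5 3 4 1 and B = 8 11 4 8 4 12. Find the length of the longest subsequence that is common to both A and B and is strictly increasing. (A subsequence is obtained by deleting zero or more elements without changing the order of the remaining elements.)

2

For each value that appears in both, track the longest common increasing run ending there.
The best achievable length is 2; one witness is 4, 8 (A-positions 1,5, B-positions 3,4).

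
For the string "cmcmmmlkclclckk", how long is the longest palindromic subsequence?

7

Using dp[i][j] = 2 + dp[i+1][j−1] if the ends match, else max(dp[i+1][j], dp[i][j−1]):
dp[1][15] = 7. A witness is kclclck at positions 8,9,10,11,12,13,15.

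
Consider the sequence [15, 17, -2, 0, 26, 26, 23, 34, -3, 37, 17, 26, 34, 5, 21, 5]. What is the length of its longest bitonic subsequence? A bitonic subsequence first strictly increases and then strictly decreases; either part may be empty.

8

Let inc[i] be the LIS ending at i and dec[i] the longest strictly decreasing subsequence starting at i. inc = [1, 2, 1, 2, 3, 3, 3, 4, 1, 5, 3, 4, 5, 3, 4, 3], dec = [3, 3, 2, 2, 4, 4, 3, 4, 1, 4, 2, 3, 3, 1, 2, 1].
max_i inc[i]+dec[i]−1 = 8, with one witness 15, 17, 26, 34, 37, 34, 21, 5.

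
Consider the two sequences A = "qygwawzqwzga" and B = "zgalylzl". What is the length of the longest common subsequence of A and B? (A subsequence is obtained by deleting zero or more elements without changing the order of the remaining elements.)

A longest common subsequence is gaz (length 3); the LCS DP confirms no longer common subsequence exists.

3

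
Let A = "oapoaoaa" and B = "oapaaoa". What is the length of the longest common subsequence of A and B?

A longest common subsequence is oapaoa (length 6); the LCS DP confirms no longer common subsequence exists.

6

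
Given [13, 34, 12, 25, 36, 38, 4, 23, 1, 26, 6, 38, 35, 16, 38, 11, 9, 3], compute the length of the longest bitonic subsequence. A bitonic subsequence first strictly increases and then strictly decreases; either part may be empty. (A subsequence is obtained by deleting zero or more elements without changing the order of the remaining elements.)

One longest bitonic subsequence is 13, 34, 36, 38, 35, 16, 11, 9, 3 (positions 1,2,5,6,13,14,16,17,18): it rises to 38 then falls. Length 9 is optimal.

9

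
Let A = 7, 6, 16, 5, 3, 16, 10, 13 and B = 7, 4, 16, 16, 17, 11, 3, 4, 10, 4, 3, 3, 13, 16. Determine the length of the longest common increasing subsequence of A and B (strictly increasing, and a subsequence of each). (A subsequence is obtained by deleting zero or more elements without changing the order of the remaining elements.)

3

For each value that appears in both, track the longest common increasing run ending there.
The best achievable length is 3; one witness is 7, 10, 13 (A-positions 1,7,8, B-positions 1,9,13).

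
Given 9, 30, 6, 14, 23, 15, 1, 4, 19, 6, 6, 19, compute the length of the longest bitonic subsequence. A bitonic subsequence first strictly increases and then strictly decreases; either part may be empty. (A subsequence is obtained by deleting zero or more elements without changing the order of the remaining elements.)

One longest bitonic subsequence is 9, 30, 23, 19, 6 (positions 1,2,5,9,11): it rises to 30 then falls. Length 5 is optimal.

5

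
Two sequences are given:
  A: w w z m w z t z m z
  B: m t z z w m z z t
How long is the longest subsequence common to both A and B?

5

Backtracking the LCS table gives one alignment: m (A4,B1) → z (A6,B3) → z (A8,B4) → m (A9,B6) → z (A10,B8).
So the longest common subsequence has length 5.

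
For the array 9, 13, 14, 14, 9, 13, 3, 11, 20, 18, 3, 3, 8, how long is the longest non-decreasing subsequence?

5

Let dp[i] be the longest non-decreasing subsequence ending at position i. Then dp = [1, 2, 3, 4, 2, 3, 1, 3, 5, 5, 2, 3, 4].
The maximum is 5; one witness is 9, 13, 14, 14, 20 at positions 1,2,3,4,9.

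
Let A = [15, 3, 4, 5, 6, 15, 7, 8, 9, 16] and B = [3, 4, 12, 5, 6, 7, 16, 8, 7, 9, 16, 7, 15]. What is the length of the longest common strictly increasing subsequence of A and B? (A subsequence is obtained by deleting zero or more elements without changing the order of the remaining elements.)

For each value that appears in both, track the longest common increasing run ending there.
The best achievable length is 8; one witness is 3, 4, 5, 6, 7, 8, 9, 16 (A-positions 2,3,4,5,7,8,9,10, B-positions 1,2,4,5,6,8,10,11).

8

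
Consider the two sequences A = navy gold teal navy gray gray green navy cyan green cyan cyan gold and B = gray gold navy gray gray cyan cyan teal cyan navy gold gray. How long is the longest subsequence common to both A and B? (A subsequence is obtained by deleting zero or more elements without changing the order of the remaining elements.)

8

A longest common subsequence is gold, navy, gray, gray, cyan, cyan, cyan, gold (length 8); the LCS DP confirms no longer common subsequence exists.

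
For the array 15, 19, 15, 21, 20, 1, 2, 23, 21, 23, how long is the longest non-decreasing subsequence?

Let dp[i] be the longest non-decreasing subsequence ending at position i. Then dp = [1, 2, 2, 3, 3, 1, 2, 4, 4, 5].
The maximum is 5; one witness is 15, 19, 21, 23, 23 at positions 1,2,4,8,10.

5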